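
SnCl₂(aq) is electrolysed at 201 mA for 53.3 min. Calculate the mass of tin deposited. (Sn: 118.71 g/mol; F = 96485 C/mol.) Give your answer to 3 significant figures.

0.395 g

Q = 0.201 A × 3198 s = 642.8 C
n(e⁻) = 642.8 / 96485 = 0.006662 mol
Sn²⁺ + 2e⁻ → Sn, so n(Sn) = 0.006662 / 2 = 0.003331 mol
m = 0.003331 × 118.71 = 0.395 g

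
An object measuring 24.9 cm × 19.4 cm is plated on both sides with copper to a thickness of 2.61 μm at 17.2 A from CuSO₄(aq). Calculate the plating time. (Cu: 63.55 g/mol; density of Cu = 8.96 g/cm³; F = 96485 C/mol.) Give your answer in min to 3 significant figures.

Plated area = 2 × 24.9 × 19.4 = 966.1 cm²
Volume = 966.1 × 2.61×10⁻⁴ cm = 0.2522 cm³
m(Cu) = 0.2522 × 8.96 = 2.260 g
n(Cu) = 2.260 / 63.55 = 0.03556 mol; n(e⁻) = 2 × 0.03556 = 0.07112 mol
Q = 0.07112 × 96485 = 6862 C
t = 6862 / 17.2 = 399.0 s = 6.65 min

6.65 min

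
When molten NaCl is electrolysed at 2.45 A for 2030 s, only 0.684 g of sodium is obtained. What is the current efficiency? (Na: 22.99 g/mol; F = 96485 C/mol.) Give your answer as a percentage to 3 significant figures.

57.7%

Q = 2.45 × 2030 = 4974 C
n(e⁻) = 4974 / 96485 = 0.05155 mol
Na⁺ + e⁻ → Na, so theoretical n(Na) = 0.05155 mol → 1.185 g
Efficiency = 0.684 / 1.185 = 0.5772 = 57.7%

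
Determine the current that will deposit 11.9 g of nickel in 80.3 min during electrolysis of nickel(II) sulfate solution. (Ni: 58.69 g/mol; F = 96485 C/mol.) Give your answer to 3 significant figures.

8.12 A

n(Ni) = 11.9 / 58.69 = 0.2028 mol
Ni²⁺ + 2e⁻ → Ni, so n(e⁻) = 2 × 0.2028 = 0.4056 mol
Q = 0.4056 × 96485 = 39130 C
I = Q / t = 39130 / 4818 s = 8.12 A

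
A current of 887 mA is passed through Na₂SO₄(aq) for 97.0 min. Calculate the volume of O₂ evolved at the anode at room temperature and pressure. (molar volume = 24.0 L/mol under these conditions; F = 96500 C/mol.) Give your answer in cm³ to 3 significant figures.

Charge passed = 0.887 × 5820 = 5162 C
n(e⁻) = Q/F = 5162/96500 = 0.05349 mol
2H₂O → O₂ + 4H⁺ + 4e⁻, so n(O₂) = 0.05349 / 4 = 0.01337 mol
V = 0.01337 × 24.0 = 0.3209 L
= 321 cm³

321 cm³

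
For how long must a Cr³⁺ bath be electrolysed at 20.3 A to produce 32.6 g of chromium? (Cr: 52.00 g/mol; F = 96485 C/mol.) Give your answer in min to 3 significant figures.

n(Cr) = 32.6 / 52.00 = 0.6269 mol
Cr³⁺ + 3e⁻ → Cr, so n(e⁻) = 3 × 0.6269 = 1.881 mol
Q = 1.881 × 96485 = 1.815×10^5 C
t = Q / I = 1.815×10^5 / 20.3 = 8941 s = 149 min

149 min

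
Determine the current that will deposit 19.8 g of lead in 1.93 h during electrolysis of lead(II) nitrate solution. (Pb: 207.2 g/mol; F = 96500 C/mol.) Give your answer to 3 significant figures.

2.65 A

n(Pb) = 19.8 / 207.2 = 0.09556 mol
Pb²⁺ + 2e⁻ → Pb, so n(e⁻) = 2 × 0.09556 = 0.1911 mol
Q = 0.1911 × 96500 = 18440 C
I = Q / t = 18440 / 6948 s = 2.65 A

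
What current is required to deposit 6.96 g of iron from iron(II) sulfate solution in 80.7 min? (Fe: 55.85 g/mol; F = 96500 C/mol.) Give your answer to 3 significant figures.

4.97 A

n(Fe) = 6.96 / 55.85 = 0.1246 mol
Fe²⁺ + 2e⁻ → Fe, so n(e⁻) = 2 × 0.1246 = 0.2492 mol
Q = 0.2492 × 96500 = 24050 C
I = Q / t = 24050 / 4842 s = 4.97 A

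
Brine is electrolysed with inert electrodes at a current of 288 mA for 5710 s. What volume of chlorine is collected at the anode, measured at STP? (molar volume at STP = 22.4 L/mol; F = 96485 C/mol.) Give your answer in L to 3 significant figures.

0.191 L

Q = 0.288 A × 5710 s = 1644 C
n(e⁻) = Q/F = 1644/96485 = 0.01704 mol
2Cl⁻ → Cl₂ + 2e⁻, so n(Cl₂) = 0.01704 / 2 = 0.008520 mol
V = 0.008520 × 22.4 = 0.1908 L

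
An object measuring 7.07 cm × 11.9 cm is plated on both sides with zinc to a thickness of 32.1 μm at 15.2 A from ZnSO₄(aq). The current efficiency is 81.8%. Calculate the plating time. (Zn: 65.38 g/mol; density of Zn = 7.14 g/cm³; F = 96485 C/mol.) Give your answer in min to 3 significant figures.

Plated area = 2 × 7.07 × 11.9 = 168.3 cm²
Volume = 168.3 × 32.1×10⁻⁴ cm = 0.5402 cm³
m(Zn) = 0.5402 × 7.14 = 3.857 g
n(Zn) = 3.857 / 65.38 = 0.05899 mol; n(e⁻) = 2 × 0.05899 = 0.1180 mol
Q = 0.1180 × 96485 / 0.818 = 13920 C
t = 13920 / 15.2 = 915.8 s = 15.3 min

15.3 min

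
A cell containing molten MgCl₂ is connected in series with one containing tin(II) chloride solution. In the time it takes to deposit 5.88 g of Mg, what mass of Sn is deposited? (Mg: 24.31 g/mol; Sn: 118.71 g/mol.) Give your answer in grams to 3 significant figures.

n(Mg) = 5.88 / 24.31 = 0.2419 mol
Mg²⁺ + 2e⁻ → Mg, so n(e⁻) = 2 × 0.2419 = 0.4838 mol
In series, the same 0.4838 mol of electrons flows through the second cell.
Sn²⁺ + 2e⁻ → Sn, so n(Sn) = 0.4838 / 2 = 0.2419 mol
m(Sn) = 0.2419 × 118.71 = 28.7 g

28.7 g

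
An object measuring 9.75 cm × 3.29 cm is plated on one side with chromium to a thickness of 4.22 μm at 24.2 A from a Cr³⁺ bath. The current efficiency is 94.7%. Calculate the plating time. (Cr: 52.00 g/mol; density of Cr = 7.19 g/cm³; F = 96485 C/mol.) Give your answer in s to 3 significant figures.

Plated area = 9.75 × 3.29 = 32.08 cm²
Volume = 32.08 × 4.22×10⁻⁴ cm = 0.01354 cm³
m(Cr) = 0.01354 × 7.19 = 0.09735 g
n(Cr) = 0.09735 / 52.00 = 0.001872 mol; n(e⁻) = 3 × 0.001872 = 0.005616 mol
Q = 0.005616 × 96485 / 0.947 = 572.2 C
t = 572.2 / 24.2 = 23.64 s

23.6 s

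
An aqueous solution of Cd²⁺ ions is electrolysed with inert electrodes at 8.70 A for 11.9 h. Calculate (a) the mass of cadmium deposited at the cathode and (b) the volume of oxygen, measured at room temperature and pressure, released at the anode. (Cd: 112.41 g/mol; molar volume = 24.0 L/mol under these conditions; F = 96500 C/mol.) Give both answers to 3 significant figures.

Q = 8.70 × 42840 = 3.727×10^5 C; n(e⁻) = 3.727×10^5 / 96500 = 3.862 mol
Cathode: Cd²⁺ + 2e⁻ → Cd → n(Cd) = 3.862/2 = 1.931 mol → 217 g
Anode: 2H₂O → O₂ + 4H⁺ + 4e⁻ → n(O₂) = 3.862/4 = 0.9655 mol → 23.2 L

217 g Cd; 23.2 L O₂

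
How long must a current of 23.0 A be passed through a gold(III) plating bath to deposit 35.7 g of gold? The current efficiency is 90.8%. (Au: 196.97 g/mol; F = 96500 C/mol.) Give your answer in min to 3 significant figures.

n(Au) = 35.7 / 196.97 = 0.1812 mol
Au³⁺ + 3e⁻ → Au, so n(e⁻) = 3 × 0.1812 = 0.5436 mol
Q = 0.5436 × 96500 / 0.908 = 57770 C
t = Q / I = 57770 / 23.0 = 2512 s = 41.9 min

41.9 min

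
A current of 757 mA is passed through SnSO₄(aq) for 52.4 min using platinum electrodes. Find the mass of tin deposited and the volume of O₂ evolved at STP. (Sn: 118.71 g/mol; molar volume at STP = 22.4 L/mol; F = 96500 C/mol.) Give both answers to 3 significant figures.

Q = 0.757 × 3144 = 2380 C; n(e⁻) = 2380 / 96500 = 0.02466 mol
Cathode: Sn²⁺ + 2e⁻ → Sn → n(Sn) = 0.02466/2 = 0.01233 mol → 1.46 g
Anode: 2H₂O → O₂ + 4H⁺ + 4e⁻ → n(O₂) = 0.02466/4 = 0.006165 mol → 0.138 L

1.46 g Sn; 0.138 L O₂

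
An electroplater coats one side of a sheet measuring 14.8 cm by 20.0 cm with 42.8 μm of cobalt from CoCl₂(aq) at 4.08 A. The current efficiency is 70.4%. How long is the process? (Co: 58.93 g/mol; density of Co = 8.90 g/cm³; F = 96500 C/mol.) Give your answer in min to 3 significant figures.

Plated area = 14.8 × 20.0 = 296.0 cm²
Volume = 296.0 × 42.8×10⁻⁴ cm = 1.267 cm³
m(Co) = 1.267 × 8.90 = 11.28 g
n(Co) = 11.28 / 58.93 = 0.1914 mol; n(e⁻) = 2 × 0.1914 = 0.3828 mol
Q = 0.3828 × 96500 / 0.704 = 52470 C
t = 52470 / 4.08 = 12860 s = 214 min

214 min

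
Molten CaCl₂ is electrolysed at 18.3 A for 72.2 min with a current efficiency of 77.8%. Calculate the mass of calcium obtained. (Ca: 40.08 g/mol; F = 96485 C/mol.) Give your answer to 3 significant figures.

12.8 g

Q = 18.3 × 4332 = 79280 C
n(e⁻) = 79280 / 96485 = 0.8217 mol
Ca²⁺ + 2e⁻ → Ca, so theoretical m(Ca) = 0.4109 × 40.08 = 16.47 g
Actual mass = 77.8% × 16.47 = 12.8 g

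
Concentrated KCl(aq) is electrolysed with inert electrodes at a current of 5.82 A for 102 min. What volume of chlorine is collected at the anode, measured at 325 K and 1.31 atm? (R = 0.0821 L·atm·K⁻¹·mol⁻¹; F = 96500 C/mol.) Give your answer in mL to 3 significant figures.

3760 mL

Charge passed = 5.82 × 6120 = 35620 C
n(e⁻) = 35620 / 96500 = 0.3691 mol
2Cl⁻ → Cl₂ + 2e⁻, so n(Cl₂) = 0.3691 / 2 = 0.1846 mol
V = nRT/P = 0.1846 × 0.0821 × 325 / 1.31 = 3.760 L
= 3760 mL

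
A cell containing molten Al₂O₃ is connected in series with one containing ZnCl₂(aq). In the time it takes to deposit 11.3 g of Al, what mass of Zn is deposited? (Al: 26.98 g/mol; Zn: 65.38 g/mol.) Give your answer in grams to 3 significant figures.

41.1 g

n(Al) = 11.3 / 26.98 = 0.4188 mol
Al³⁺ + 3e⁻ → Al, so n(e⁻) = 3 × 0.4188 = 1.256 mol
In series, the same 1.256 mol of electrons flows through the second cell.
Zn²⁺ + 2e⁻ → Zn, so n(Zn) = 1.256 / 2 = 0.6280 mol
m(Zn) = 0.6280 × 65.38 = 41.1 g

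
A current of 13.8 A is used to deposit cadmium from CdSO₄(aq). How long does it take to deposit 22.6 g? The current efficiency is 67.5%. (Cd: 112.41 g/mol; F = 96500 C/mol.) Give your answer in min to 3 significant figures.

n(Cd) = 22.6 / 112.41 = 0.2010 mol
Cd²⁺ + 2e⁻ → Cd, so n(e⁻) = 2 × 0.2010 = 0.4020 mol
Q = 0.4020 × 96500 / 0.675 = 57470 C
t = Q / I = 57470 / 13.8 = 4164 s = 69.4 min

69.4 min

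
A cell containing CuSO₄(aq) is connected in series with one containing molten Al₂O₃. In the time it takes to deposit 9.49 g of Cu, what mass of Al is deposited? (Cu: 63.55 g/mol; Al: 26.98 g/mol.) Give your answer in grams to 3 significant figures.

n(Cu) = 9.49 / 63.55 = 0.1493 mol
Cu²⁺ + 2e⁻ → Cu, so n(e⁻) = 2 × 0.1493 = 0.2986 mol
The cells are in series, so the same charge (and hence the same n(e⁻) = 0.2986 mol) passes through both.
Al³⁺ + 3e⁻ → Al, so n(Al) = 0.2986 / 3 = 0.09953 mol
m(Al) = 0.09953 × 26.98 = 2.69 g

2.69 g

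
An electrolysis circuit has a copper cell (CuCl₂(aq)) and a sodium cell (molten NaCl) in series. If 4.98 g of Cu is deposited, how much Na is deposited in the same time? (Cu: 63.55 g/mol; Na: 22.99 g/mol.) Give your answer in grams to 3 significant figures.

n(Cu) = 4.98 / 63.55 = 0.07836 mol
Cu²⁺ + 2e⁻ → Cu, so n(e⁻) = 2 × 0.07836 = 0.1567 mol
Since the cells are in series, n(e⁻) in the Na cell is also 0.1567 mol.
Na⁺ + e⁻ → Na, so n(Na) = 0.1567 mol
m(Na) = 0.1567 × 22.99 = 3.60 g

3.60 g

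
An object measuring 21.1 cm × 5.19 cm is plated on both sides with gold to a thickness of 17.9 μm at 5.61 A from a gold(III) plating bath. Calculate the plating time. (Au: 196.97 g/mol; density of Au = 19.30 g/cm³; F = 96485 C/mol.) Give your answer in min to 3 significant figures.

33.0 min

Plated area = 2 × 21.1 × 5.19 = 219.0 cm²
Volume = 219.0 × 17.9×10⁻⁴ cm = 0.3920 cm³
m(Au) = 0.3920 × 19.30 = 7.566 g
n(Au) = 7.566 / 196.97 = 0.03841 mol; n(e⁻) = 3 × 0.03841 = 0.1152 mol
Q = 0.1152 × 96485 = 11120 C
t = 11120 / 5.61 = 1982 s = 33.0 min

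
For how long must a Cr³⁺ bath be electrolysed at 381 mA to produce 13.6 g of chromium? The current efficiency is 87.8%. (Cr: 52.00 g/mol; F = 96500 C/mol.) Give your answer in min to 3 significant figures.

3770 min

n(Cr) = 13.6 / 52.00 = 0.2615 mol
Cr³⁺ + 3e⁻ → Cr, so n(e⁻) = 3 × 0.2615 = 0.7845 mol
Q = 0.7845 × 96500 / 0.878 = 86220 C
t = Q / I = 86220 / 0.381 = 2.263×10^5 s = 3770 min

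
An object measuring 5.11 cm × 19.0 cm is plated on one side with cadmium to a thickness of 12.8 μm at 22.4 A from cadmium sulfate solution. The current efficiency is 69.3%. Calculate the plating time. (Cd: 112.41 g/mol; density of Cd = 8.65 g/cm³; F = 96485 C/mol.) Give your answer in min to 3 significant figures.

Plated area = 5.11 × 19.0 = 97.09 cm²
Volume = 97.09 × 12.8×10⁻⁴ cm = 0.1243 cm³
m(Cd) = 0.1243 × 8.65 = 1.075 g
n(Cd) = 1.075 / 112.41 = 0.009563 mol; n(e⁻) = 2 × 0.009563 = 0.01913 mol
Q = 0.01913 × 96485 / 0.693 = 2663 C
t = 2663 / 22.4 = 118.9 s = 1.98 min

1.98 min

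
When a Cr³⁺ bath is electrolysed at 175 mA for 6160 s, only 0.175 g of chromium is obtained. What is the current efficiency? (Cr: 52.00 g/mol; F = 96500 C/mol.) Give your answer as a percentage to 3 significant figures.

Q = 0.175 × 6160 = 1078 C
n(e⁻) = 1078 / 96500 = 0.01117 mol
Cr³⁺ + 3e⁻ → Cr, so theoretical n(Cr) = 0.003723 mol → 0.1936 g
Efficiency = 0.175 / 0.1936 = 0.9039 = 90.4%

90.4%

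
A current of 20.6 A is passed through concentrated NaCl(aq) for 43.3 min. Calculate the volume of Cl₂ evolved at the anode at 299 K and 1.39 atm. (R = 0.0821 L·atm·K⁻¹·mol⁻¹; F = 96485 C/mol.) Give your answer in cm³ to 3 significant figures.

4900 cm³

Q = It = 20.6 × 2598 = 53520 C
n(e⁻) = 53520 / 96485 = 0.5547 mol
2Cl⁻ → Cl₂ + 2e⁻, so n(Cl₂) = 0.5547 / 2 = 0.2774 mol
V = nRT/P = 0.2774 × 0.0821 × 299 / 1.39 = 4.899 L
= 4900 cm³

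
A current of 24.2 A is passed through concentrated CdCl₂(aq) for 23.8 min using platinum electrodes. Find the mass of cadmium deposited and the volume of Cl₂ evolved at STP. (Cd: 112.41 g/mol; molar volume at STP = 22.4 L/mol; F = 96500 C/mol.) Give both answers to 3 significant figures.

Q = 24.2 × 1428 = 34560 C; n(e⁻) = 34560 / 96500 = 0.3581 mol
Cathode: Cd²⁺ + 2e⁻ → Cd → n(Cd) = 0.3581/2 = 0.1791 mol → 20.1 g
Anode: 2Cl⁻ → Cl₂ + 2e⁻ → n(Cl₂) = 0.3581/2 = 0.1791 mol → 4.01 L

20.1 g Cd; 4.01 L Cl₂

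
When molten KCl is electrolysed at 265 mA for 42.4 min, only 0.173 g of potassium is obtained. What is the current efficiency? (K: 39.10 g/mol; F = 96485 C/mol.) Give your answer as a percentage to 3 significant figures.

Q = 0.265 × 2544 = 674.2 C
n(e⁻) = 674.2 / 96485 = 0.006988 mol
K⁺ + e⁻ → K, so theoretical n(K) = 0.006988 mol → 0.2732 g
Efficiency = 0.173 / 0.2732 = 0.6332 = 63.3%

63.3%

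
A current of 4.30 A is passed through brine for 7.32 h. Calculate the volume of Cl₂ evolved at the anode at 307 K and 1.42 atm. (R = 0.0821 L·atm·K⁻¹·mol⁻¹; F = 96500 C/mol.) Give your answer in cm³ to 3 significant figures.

10400 cm³

Q = It = 4.30 × 26352 = 1.133×10^5 C
n(e⁻) = Q/F = 1.133×10^5/96500 = 1.174 mol
2Cl⁻ → Cl₂ + 2e⁻, so n(Cl₂) = 1.174 / 2 = 0.5870 mol
V = nRT/P = 0.5870 × 0.0821 × 307 / 1.42 = 10.42 L
= 10400 cm³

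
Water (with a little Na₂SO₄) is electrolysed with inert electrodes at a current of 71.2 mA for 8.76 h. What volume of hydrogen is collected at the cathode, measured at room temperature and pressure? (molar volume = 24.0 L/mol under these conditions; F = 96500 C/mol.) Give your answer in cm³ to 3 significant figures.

Charge passed = 0.0712 × 31536 = 2245 C
n(e⁻) = Q/F = 2245/96500 = 0.02326 mol
2H⁺ + 2e⁻ → H₂, so n(H₂) = 0.02326 / 2 = 0.01163 mol
V = 0.01163 × 24.0 = 0.2791 L
= 279 cm³

279 cm³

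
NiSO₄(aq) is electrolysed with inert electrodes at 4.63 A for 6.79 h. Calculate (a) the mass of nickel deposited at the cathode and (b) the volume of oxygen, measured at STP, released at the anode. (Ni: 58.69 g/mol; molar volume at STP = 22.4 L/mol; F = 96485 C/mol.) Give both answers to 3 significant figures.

34.4 g Ni; 6.57 L O₂

Q = 4.63 × 24444 = 1.132×10^5 C; n(e⁻) = 1.132×10^5 / 96485 = 1.173 mol
Cathode: Ni²⁺ + 2e⁻ → Ni → n(Ni) = 1.173/2 = 0.5865 mol → 34.4 g
Anode: 2H₂O → O₂ + 4H⁺ + 4e⁻ → n(O₂) = 1.173/4 = 0.2933 mol → 6.57 L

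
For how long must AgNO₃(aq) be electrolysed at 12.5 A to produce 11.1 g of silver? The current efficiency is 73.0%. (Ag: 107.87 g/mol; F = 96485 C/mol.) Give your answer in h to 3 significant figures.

0.302 h

n(Ag) = 11.1 / 107.87 = 0.1029 mol
Ag⁺ + e⁻ → Ag, so n(e⁻) = 0.1029 mol
Q = 0.1029 × 96485 / 0.730 = 13600 C
t = Q / I = 13600 / 12.5 = 1088 s = 0.302 h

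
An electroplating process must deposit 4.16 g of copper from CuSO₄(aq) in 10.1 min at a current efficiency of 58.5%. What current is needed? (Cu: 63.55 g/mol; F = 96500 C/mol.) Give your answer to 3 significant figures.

35.6 A

n(Cu) = 4.16 / 63.55 = 0.06546 mol
Cu²⁺ + 2e⁻ → Cu, so n(e⁻) = 2 × 0.06546 = 0.1309 mol
Q = 0.1309 × 96500 / 0.585 = 21590 C
I = Q / t = 21590 / 606 s = 35.6 A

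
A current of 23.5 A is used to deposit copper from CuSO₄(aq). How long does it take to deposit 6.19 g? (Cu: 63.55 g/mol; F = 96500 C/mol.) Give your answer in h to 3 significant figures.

0.222 h

n(Cu) = 6.19 / 63.55 = 0.09740 mol
Cu²⁺ + 2e⁻ → Cu, so n(e⁻) = 2 × 0.09740 = 0.1948 mol
Q = 0.1948 × 96500 = 18800 C
t = Q / I = 18800 / 23.5 = 800.0 s = 0.222 h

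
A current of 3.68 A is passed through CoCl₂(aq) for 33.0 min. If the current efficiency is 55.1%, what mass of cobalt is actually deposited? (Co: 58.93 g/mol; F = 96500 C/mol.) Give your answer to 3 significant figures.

1.23 g

Q = 3.68 × 1980 = 7286 C
n(e⁻) = 7286 / 96500 = 0.07550 mol
Co²⁺ + 2e⁻ → Co, so theoretical m(Co) = 0.03775 × 58.93 = 2.225 g
Actual mass = 55.1% × 2.225 = 1.23 g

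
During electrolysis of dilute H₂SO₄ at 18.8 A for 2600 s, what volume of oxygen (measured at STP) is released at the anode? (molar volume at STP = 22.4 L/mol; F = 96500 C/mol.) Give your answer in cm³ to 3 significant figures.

2840 cm³

Charge passed = 18.8 × 2600 = 48880 C
Moles of electrons = 48880 / 96500 = 0.5065 mol
2H₂O → O₂ + 4H⁺ + 4e⁻, so n(O₂) = 0.5065 / 4 = 0.1266 mol
V = 0.1266 × 22.4 = 2.836 L
= 2840 cm³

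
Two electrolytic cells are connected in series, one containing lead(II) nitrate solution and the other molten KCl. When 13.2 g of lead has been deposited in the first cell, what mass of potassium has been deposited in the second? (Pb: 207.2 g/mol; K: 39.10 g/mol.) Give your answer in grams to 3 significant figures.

n(Pb) = 13.2 / 207.2 = 0.06371 mol
Pb²⁺ + 2e⁻ → Pb, so n(e⁻) = 2 × 0.06371 = 0.1274 mol
Since the cells are in series, n(e⁻) in the K cell is also 0.1274 mol.
K⁺ + e⁻ → K, so n(K) = 0.1274 mol
m(K) = 0.1274 × 39.10 = 4.98 g

4.98 g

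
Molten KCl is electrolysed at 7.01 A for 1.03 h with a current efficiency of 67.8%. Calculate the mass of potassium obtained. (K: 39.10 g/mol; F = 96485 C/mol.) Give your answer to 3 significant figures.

7.14 g

Q = 7.01 × 3708 = 25990 C
n(e⁻) = 25990 / 96485 = 0.2694 mol
K⁺ + e⁻ → K, so theoretical m(K) = 0.2694 × 39.10 = 10.53 g
Actual mass = 67.8% × 10.53 = 7.14 g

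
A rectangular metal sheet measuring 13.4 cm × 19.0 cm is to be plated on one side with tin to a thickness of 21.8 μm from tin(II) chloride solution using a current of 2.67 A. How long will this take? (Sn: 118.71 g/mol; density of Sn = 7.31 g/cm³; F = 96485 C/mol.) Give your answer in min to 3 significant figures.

Plated area = 13.4 × 19.0 = 254.6 cm²
Volume = 254.6 × 21.8×10⁻⁴ cm = 0.5550 cm³
m(Sn) = 0.5550 × 7.31 = 4.057 g
n(Sn) = 4.057 / 118.71 = 0.03418 mol; n(e⁻) = 2 × 0.03418 = 0.06836 mol
Q = 0.06836 × 96485 = 6596 C
t = 6596 / 2.67 = 2470 s = 41.2 min

41.2 min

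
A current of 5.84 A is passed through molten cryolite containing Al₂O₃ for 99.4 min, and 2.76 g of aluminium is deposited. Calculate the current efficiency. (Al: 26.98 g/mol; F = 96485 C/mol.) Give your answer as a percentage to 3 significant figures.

Q = 5.84 × 5964 = 34830 C
n(e⁻) = 34830 / 96485 = 0.3610 mol
Al³⁺ + 3e⁻ → Al, so theoretical n(Al) = 0.1203 mol → 3.246 g
Efficiency = 2.76 / 3.246 = 0.8503 = 85.0%

85.0%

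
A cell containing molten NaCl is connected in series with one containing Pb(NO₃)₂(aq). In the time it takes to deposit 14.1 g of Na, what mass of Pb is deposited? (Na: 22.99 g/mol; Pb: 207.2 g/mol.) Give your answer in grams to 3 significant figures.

n(Na) = 14.1 / 22.99 = 0.6133 mol
Na⁺ + e⁻ → Na, so n(e⁻) = 0.6133 mol
In series, the same 0.6133 mol of electrons flows through the second cell.
Pb²⁺ + 2e⁻ → Pb, so n(Pb) = 0.6133 / 2 = 0.3067 mol
m(Pb) = 0.3067 × 207.2 = 63.5 g

63.5 g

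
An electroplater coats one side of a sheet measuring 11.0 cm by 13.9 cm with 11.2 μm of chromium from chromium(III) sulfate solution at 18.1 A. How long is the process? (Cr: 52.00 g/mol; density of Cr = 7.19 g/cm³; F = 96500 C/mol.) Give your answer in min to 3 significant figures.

6.31 min

Plated area = 11.0 × 13.9 = 152.9 cm²
Volume = 152.9 × 11.2×10⁻⁴ cm = 0.1712 cm³
m(Cr) = 0.1712 × 7.19 = 1.231 g
n(Cr) = 1.231 / 52.00 = 0.02367 mol; n(e⁻) = 3 × 0.02367 = 0.07101 mol
Q = 0.07101 × 96500 = 6852 C
t = 6852 / 18.1 = 378.6 s = 6.31 min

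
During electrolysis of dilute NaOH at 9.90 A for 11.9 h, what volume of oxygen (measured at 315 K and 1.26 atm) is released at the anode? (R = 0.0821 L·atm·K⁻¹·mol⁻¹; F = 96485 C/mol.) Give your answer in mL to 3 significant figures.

22600 mL

Q = It = 9.90 × 42840 = 4.241×10^5 C
Moles of electrons = 4.241×10^5 / 96485 = 4.396 mol
2H₂O → O₂ + 4H⁺ + 4e⁻, so n(O₂) = 4.396 / 4 = 1.099 mol
V = nRT/P = 1.099 × 0.0821 × 315 / 1.26 = 22.56 L
= 22600 mL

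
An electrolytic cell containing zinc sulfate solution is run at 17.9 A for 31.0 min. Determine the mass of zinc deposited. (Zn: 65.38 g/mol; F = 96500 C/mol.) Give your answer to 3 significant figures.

11.3 g

Q = It = 17.9 × 1860 = 33290 C
n(e⁻) = Q/F = 33290/96500 = 0.3450 mol
Zn²⁺ + 2e⁻ → Zn, so n(Zn) = 0.3450 / 2 = 0.1725 mol
m = 0.1725 × 65.38 = 11.3 g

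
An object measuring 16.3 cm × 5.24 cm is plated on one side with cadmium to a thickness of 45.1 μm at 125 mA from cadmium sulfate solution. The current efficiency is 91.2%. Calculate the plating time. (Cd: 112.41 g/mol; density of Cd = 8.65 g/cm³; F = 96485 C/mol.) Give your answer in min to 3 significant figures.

836 min

Plated area = 16.3 × 5.24 = 85.41 cm²
Volume = 85.41 × 45.1×10⁻⁴ cm = 0.3852 cm³
m(Cd) = 0.3852 × 8.65 = 3.332 g
n(Cd) = 3.332 / 112.41 = 0.02964 mol; n(e⁻) = 2 × 0.02964 = 0.05928 mol
Q = 0.05928 × 96485 / 0.912 = 6272 C
t = 6272 / 0.125 = 50180 s = 836 min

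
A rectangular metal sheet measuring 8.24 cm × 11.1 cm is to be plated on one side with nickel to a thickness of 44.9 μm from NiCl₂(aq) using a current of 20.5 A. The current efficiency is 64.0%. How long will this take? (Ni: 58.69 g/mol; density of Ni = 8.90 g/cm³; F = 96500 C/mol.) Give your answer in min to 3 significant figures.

15.3 min

Plated area = 8.24 × 11.1 = 91.46 cm²
Volume = 91.46 × 44.9×10⁻⁴ cm = 0.4107 cm³
m(Ni) = 0.4107 × 8.90 = 3.655 g
n(Ni) = 3.655 / 58.69 = 0.06228 mol; n(e⁻) = 2 × 0.06228 = 0.1246 mol
Q = 0.1246 × 96500 / 0.640 = 18790 C
t = 18790 / 20.5 = 916.6 s = 15.3 min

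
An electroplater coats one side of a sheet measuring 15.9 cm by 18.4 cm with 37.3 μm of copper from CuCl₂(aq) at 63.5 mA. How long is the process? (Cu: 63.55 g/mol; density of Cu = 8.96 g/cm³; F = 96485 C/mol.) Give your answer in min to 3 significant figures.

7790 min

Plated area = 15.9 × 18.4 = 292.6 cm²
Volume = 292.6 × 37.3×10⁻⁴ cm = 1.091 cm³
m(Cu) = 1.091 × 8.96 = 9.775 g
n(Cu) = 9.775 / 63.55 = 0.1538 mol; n(e⁻) = 2 × 0.1538 = 0.3076 mol
Q = 0.3076 × 96485 = 29680 C
t = 29680 / 0.0635 = 4.674×10^5 s = 7790 min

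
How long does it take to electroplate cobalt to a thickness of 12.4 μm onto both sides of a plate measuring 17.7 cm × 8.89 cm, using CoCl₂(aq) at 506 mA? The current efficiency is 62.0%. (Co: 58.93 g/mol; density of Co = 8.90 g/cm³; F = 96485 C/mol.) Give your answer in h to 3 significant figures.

10.1 h

Plated area = 2 × 17.7 × 8.89 = 314.7 cm²
Volume = 314.7 × 12.4×10⁻⁴ cm = 0.3902 cm³
m(Co) = 0.3902 × 8.90 = 3.473 g
n(Co) = 3.473 / 58.93 = 0.05893 mol; n(e⁻) = 2 × 0.05893 = 0.1179 mol
Q = 0.1179 × 96485 / 0.620 = 18350 C
t = 18350 / 0.506 = 36260 s = 10.1 h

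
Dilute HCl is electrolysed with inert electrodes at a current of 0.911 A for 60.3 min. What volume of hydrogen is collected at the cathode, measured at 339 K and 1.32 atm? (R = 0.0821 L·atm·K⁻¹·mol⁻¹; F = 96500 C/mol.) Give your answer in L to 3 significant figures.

Q = 0.911 A × 3618 s = 3296 C
n(e⁻) = 3296 / 96500 = 0.03416 mol
2H⁺ + 2e⁻ → H₂, so n(H₂) = 0.03416 / 2 = 0.01708 mol
V = nRT/P = 0.01708 × 0.0821 × 339 / 1.32 = 0.3601 L

0.360 L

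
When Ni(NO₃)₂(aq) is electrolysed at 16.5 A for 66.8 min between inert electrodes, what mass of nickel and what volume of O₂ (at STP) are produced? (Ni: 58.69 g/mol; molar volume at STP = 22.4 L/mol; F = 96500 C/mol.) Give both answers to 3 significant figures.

20.1 g Ni; 3.84 L O₂

Q = 16.5 × 4008 = 66130 C; n(e⁻) = 66130 / 96500 = 0.6853 mol
Cathode: Ni²⁺ + 2e⁻ → Ni → n(Ni) = 0.6853/2 = 0.3427 mol → 20.1 g
Anode: 2H₂O → O₂ + 4H⁺ + 4e⁻ → n(O₂) = 0.6853/4 = 0.1713 mol → 3.84 L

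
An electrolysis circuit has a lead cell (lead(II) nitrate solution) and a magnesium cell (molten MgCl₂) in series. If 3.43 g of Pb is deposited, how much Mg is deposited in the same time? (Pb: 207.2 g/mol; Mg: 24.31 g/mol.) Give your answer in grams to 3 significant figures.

0.402 g

n(Pb) = 3.43 / 207.2 = 0.01655 mol
Pb²⁺ + 2e⁻ → Pb, so n(e⁻) = 2 × 0.01655 = 0.03310 mol
In series, the same 0.03310 mol of electrons flows through the second cell.
Mg²⁺ + 2e⁻ → Mg, so n(Mg) = 0.03310 / 2 = 0.01655 mol
m(Mg) = 0.01655 × 24.31 = 0.402 g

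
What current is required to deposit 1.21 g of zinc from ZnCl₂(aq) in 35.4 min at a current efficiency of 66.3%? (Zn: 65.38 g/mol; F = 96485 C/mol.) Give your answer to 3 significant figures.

2.54 A

n(Zn) = 1.21 / 65.38 = 0.01851 mol
Zn²⁺ + 2e⁻ → Zn, so n(e⁻) = 2 × 0.01851 = 0.03702 mol
Q = 0.03702 × 96485 / 0.663 = 5387 C
I = Q / t = 5387 / 2124 s = 2.54 A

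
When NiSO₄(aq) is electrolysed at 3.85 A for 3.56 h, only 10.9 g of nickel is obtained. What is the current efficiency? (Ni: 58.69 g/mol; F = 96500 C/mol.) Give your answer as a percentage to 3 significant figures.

Q = 3.85 × 12816 = 49340 C
n(e⁻) = 49340 / 96500 = 0.5113 mol
Ni²⁺ + 2e⁻ → Ni, so theoretical n(Ni) = 0.2557 mol → 15.01 g
Efficiency = 10.9 / 15.01 = 0.7262 = 72.6%

72.6%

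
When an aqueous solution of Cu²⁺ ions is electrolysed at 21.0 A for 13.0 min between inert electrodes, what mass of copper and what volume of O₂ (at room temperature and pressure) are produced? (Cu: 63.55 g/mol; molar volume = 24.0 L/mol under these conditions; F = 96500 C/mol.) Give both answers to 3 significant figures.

5.39 g Cu; 1.02 L O₂

Q = 21.0 × 780 = 16380 C; n(e⁻) = 16380 / 96500 = 0.1697 mol
Cathode: Cu²⁺ + 2e⁻ → Cu → n(Cu) = 0.1697/2 = 0.08485 mol → 5.39 g
Anode: 2H₂O → O₂ + 4H⁺ + 4e⁻ → n(O₂) = 0.1697/4 = 0.04243 mol → 1.02 L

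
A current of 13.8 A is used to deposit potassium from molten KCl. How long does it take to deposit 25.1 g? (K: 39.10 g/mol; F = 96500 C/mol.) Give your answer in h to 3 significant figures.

n(K) = 25.1 / 39.10 = 0.6419 mol
K⁺ + e⁻ → K, so n(e⁻) = 0.6419 mol
Q = 0.6419 × 96500 = 61940 C
t = Q / I = 61940 / 13.8 = 4488 s = 1.25 h

1.25 h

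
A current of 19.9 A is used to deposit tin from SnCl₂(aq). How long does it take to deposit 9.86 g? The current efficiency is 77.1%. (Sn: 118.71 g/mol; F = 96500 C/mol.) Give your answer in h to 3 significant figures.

n(Sn) = 9.86 / 118.71 = 0.08306 mol
Sn²⁺ + 2e⁻ → Sn, so n(e⁻) = 2 × 0.08306 = 0.1661 mol
Q = 0.1661 × 96500 / 0.771 = 20790 C
t = Q / I = 20790 / 19.9 = 1045 s = 0.290 h

0.290 h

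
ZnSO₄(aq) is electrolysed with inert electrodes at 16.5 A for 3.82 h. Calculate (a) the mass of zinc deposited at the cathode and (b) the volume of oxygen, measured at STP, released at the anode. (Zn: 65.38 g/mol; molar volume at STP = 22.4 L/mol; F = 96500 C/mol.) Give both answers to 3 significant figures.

Q = 16.5 × 13752 = 2.269×10^5 C; n(e⁻) = 2.269×10^5 / 96500 = 2.351 mol
Cathode: Zn²⁺ + 2e⁻ → Zn → n(Zn) = 2.351/2 = 1.176 mol → 76.9 g
Anode: 2H₂O → O₂ + 4H⁺ + 4e⁻ → n(O₂) = 2.351/4 = 0.5878 mol → 13.2 L

76.9 g Zn; 13.2 L O₂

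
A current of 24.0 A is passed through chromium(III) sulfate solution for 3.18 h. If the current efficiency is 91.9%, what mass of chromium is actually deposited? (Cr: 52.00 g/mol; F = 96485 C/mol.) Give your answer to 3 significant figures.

45.4 g

Q = 24.0 × 11448 = 2.748×10^5 C
n(e⁻) = 2.748×10^5 / 96485 = 2.848 mol
Cr³⁺ + 3e⁻ → Cr, so theoretical m(Cr) = 0.9493 × 52.00 = 49.36 g
Actual mass = 91.9% × 49.36 = 45.4 g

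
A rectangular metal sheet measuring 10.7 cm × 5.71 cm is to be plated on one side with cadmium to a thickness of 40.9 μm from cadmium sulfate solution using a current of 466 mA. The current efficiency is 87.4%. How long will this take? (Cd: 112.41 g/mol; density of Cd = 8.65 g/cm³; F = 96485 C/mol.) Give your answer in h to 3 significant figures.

2.53 h

Plated area = 10.7 × 5.71 = 61.10 cm²
Volume = 61.10 × 40.9×10⁻⁴ cm = 0.2499 cm³
m(Cd) = 0.2499 × 8.65 = 2.162 g
n(Cd) = 2.162 / 112.41 = 0.01923 mol; n(e⁻) = 2 × 0.01923 = 0.03846 mol
Q = 0.03846 × 96485 / 0.874 = 4246 C
t = 4246 / 0.466 = 9112 s = 2.53 h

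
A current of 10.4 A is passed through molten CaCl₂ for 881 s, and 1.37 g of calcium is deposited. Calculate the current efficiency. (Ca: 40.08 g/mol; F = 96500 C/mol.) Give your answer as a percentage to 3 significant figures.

Q = 10.4 × 881 = 9162 C
n(e⁻) = 9162 / 96500 = 0.09494 mol
Ca²⁺ + 2e⁻ → Ca, so theoretical n(Ca) = 0.04747 mol → 1.903 g
Efficiency = 1.37 / 1.903 = 0.7199 = 72.0%

72.0%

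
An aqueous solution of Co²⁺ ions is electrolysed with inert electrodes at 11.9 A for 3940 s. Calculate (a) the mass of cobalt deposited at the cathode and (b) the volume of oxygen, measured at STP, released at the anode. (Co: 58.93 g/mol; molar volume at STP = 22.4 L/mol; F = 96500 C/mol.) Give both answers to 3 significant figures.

Q = 11.9 × 3940 = 46890 C; n(e⁻) = 46890 / 96500 = 0.4859 mol
Cathode: Co²⁺ + 2e⁻ → Co → n(Co) = 0.4859/2 = 0.2430 mol → 14.3 g
Anode: 2H₂O → O₂ + 4H⁺ + 4e⁻ → n(O₂) = 0.4859/4 = 0.1215 mol → 2.72 L

14.3 g Co; 2.72 L O₂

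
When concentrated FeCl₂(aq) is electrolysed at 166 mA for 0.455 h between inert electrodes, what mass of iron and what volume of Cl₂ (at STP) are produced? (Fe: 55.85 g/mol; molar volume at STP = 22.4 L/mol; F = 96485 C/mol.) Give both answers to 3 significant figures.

Q = 0.166 × 1638 = 271.9 C; n(e⁻) = 271.9 / 96485 = 0.002818 mol
Cathode: Fe²⁺ + 2e⁻ → Fe → n(Fe) = 0.002818/2 = 0.001409 mol → 0.0787 g
Anode: 2Cl⁻ → Cl₂ + 2e⁻ → n(Cl₂) = 0.002818/2 = 0.001409 mol → 0.0316 L

0.0787 g Fe; 0.0316 L Cl₂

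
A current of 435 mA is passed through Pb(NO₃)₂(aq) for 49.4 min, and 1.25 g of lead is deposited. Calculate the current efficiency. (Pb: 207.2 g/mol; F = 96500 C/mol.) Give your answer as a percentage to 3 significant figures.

90.3%

Q = 0.435 × 2964 = 1289 C
n(e⁻) = 1289 / 96500 = 0.01336 mol
Pb²⁺ + 2e⁻ → Pb, so theoretical n(Pb) = 0.006680 mol → 1.384 g
Efficiency = 1.25 / 1.384 = 0.9032 = 90.3%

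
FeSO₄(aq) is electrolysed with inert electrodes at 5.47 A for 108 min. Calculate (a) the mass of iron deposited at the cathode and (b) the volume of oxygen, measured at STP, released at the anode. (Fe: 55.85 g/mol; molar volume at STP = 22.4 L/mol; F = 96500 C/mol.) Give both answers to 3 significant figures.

Q = 5.47 × 6480 = 35450 C; n(e⁻) = 35450 / 96500 = 0.3674 mol
Cathode: Fe²⁺ + 2e⁻ → Fe → n(Fe) = 0.3674/2 = 0.1837 mol → 10.3 g
Anode: 2H₂O → O₂ + 4H⁺ + 4e⁻ → n(O₂) = 0.3674/4 = 0.09185 mol → 2.06 L

10.3 g Fe; 2.06 L O₂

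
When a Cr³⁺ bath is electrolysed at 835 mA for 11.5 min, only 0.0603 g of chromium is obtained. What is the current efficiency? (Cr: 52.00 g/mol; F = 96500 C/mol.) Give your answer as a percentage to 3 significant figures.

58.3%

Q = 0.835 × 690 = 576.2 C
n(e⁻) = 576.2 / 96500 = 0.005971 mol
Cr³⁺ + 3e⁻ → Cr, so theoretical n(Cr) = 0.001990 mol → 0.1035 g
Efficiency = 0.0603 / 0.1035 = 0.5826 = 58.3%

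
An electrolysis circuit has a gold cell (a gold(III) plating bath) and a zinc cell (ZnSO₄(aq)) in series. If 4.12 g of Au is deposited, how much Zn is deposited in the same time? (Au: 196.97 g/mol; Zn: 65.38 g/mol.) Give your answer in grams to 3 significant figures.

2.05 g

n(Au) = 4.12 / 196.97 = 0.02092 mol
Au³⁺ + 3e⁻ → Au, so n(e⁻) = 3 × 0.02092 = 0.06276 mol
Since the cells are in series, n(e⁻) in the Zn cell is also 0.06276 mol.
Zn²⁺ + 2e⁻ → Zn, so n(Zn) = 0.06276 / 2 = 0.03138 mol
m(Zn) = 0.03138 × 65.38 = 2.05 g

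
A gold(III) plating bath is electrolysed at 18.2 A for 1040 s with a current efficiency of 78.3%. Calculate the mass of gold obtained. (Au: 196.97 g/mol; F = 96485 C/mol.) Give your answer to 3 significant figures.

10.1 g

Q = 18.2 × 1040 = 18930 C
n(e⁻) = 18930 / 96485 = 0.1962 mol
Au³⁺ + 3e⁻ → Au, so theoretical m(Au) = 0.06540 × 196.97 = 12.88 g
Actual mass = 78.3% × 12.88 = 10.1 g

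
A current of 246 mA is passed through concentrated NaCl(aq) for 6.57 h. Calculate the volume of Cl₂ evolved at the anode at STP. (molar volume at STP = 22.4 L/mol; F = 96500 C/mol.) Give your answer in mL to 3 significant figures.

Q = 0.246 A × 23652 s = 5818 C
n(e⁻) = 5818 / 96500 = 0.06029 mol
2Cl⁻ → Cl₂ + 2e⁻, so n(Cl₂) = 0.06029 / 2 = 0.03015 mol
V = 0.03015 × 22.4 = 0.6754 L
= 675 mL

675 mL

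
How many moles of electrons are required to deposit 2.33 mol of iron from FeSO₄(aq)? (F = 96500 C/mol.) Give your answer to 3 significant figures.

Fe²⁺ + 2e⁻ → Fe, so n(e⁻) = 2 × 2.33 = 4.660 mol

4.66 mol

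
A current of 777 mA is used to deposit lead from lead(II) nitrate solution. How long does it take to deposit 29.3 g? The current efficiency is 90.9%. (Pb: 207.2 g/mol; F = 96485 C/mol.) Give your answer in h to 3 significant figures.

10.7 h

n(Pb) = 29.3 / 207.2 = 0.1414 mol
Pb²⁺ + 2e⁻ → Pb, so n(e⁻) = 2 × 0.1414 = 0.2828 mol
Q = 0.2828 × 96485 / 0.909 = 30020 C
t = Q / I = 30020 / 0.777 = 38640 s = 10.7 h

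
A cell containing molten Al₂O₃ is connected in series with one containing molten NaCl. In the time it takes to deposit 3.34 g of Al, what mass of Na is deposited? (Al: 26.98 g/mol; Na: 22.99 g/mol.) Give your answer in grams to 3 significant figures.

8.54 g

n(Al) = 3.34 / 26.98 = 0.1238 mol
Al³⁺ + 3e⁻ → Al, so n(e⁻) = 3 × 0.1238 = 0.3714 mol
The cells are in series, so the same charge (and hence the same n(e⁻) = 0.3714 mol) passes through both.
Na⁺ + e⁻ → Na, so n(Na) = 0.3714 mol
m(Na) = 0.3714 × 22.99 = 8.54 g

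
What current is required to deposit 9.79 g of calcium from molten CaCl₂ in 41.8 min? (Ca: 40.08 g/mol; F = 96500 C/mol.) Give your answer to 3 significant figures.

18.8 A

n(Ca) = 9.79 / 40.08 = 0.2443 mol
Ca²⁺ + 2e⁻ → Ca, so n(e⁻) = 2 × 0.2443 = 0.4886 mol
Q = 0.4886 × 96500 = 47150 C
I = Q / t = 47150 / 2508 s = 18.8 A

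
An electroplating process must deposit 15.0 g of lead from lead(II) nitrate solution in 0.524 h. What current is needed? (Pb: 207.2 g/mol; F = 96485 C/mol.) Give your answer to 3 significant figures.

n(Pb) = 15.0 / 207.2 = 0.07239 mol
Pb²⁺ + 2e⁻ → Pb, so n(e⁻) = 2 × 0.07239 = 0.1448 mol
Q = 0.1448 × 96485 = 13970 C
I = Q / t = 13970 / 1886.4 s = 7.41 A

7.41 A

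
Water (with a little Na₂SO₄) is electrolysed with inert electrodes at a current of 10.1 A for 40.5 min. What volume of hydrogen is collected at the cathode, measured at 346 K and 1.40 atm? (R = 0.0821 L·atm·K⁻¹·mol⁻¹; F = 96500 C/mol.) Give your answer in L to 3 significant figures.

2.58 L

Q = 10.1 A × 2430 s = 24540 C
n(e⁻) = Q/F = 24540/96500 = 0.2543 mol
2H⁺ + 2e⁻ → H₂, so n(H₂) = 0.2543 / 2 = 0.1272 mol
V = nRT/P = 0.1272 × 0.0821 × 346 / 1.40 = 2.581 L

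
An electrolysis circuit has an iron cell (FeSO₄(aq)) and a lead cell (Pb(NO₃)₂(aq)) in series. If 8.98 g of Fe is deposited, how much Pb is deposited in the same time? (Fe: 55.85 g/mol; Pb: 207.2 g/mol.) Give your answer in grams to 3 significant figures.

n(Fe) = 8.98 / 55.85 = 0.1608 mol
Fe²⁺ + 2e⁻ → Fe, so n(e⁻) = 2 × 0.1608 = 0.3216 mol
In series, the same 0.3216 mol of electrons flows through the second cell.
Pb²⁺ + 2e⁻ → Pb, so n(Pb) = 0.3216 / 2 = 0.1608 mol
m(Pb) = 0.1608 × 207.2 = 33.3 g

33.3 g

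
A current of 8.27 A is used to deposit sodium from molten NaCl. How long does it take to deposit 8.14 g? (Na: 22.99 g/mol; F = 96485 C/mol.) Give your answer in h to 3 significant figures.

1.15 h

n(Na) = 8.14 / 22.99 = 0.3541 mol
Na⁺ + e⁻ → Na, so n(e⁻) = 0.3541 mol
Q = 0.3541 × 96485 = 34170 C
t = Q / I = 34170 / 8.27 = 4132 s = 1.15 h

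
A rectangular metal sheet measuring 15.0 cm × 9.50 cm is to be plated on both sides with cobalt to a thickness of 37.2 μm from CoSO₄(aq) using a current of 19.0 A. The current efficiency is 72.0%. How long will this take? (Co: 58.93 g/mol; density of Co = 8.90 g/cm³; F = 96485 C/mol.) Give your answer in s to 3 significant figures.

2260 s

Plated area = 2 × 15.0 × 9.50 = 285.0 cm²
Volume = 285.0 × 37.2×10⁻⁴ cm = 1.060 cm³
m(Co) = 1.060 × 8.90 = 9.434 g
n(Co) = 9.434 / 58.93 = 0.1601 mol; n(e⁻) = 2 × 0.1601 = 0.3202 mol
Q = 0.3202 × 96485 / 0.720 = 42910 C
t = 42910 / 19.0 = 2258 s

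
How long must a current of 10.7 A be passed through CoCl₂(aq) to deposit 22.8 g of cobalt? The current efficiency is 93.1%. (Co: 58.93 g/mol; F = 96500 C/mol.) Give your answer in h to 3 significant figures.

n(Co) = 22.8 / 58.93 = 0.3869 mol
Co²⁺ + 2e⁻ → Co, so n(e⁻) = 2 × 0.3869 = 0.7738 mol
Q = 0.7738 × 96500 / 0.931 = 80210 C
t = Q / I = 80210 / 10.7 = 7496 s = 2.08 h

2.08 h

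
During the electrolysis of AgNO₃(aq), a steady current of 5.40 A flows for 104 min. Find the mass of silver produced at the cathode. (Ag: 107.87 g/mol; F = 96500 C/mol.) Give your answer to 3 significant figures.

37.7 g

Q = 5.40 A × 6240 s = 33700 C
Moles of electrons = 33700 / 96500 = 0.3492 mol
Ag⁺ + e⁻ → Ag, so n(Ag) = 0.3492 mol
m = 0.3492 × 107.87 = 37.7 g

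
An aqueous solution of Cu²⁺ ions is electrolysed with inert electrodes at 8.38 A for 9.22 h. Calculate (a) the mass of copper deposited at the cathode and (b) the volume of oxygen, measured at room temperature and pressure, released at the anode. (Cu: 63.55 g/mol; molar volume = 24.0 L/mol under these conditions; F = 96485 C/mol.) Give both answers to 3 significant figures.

Q = 8.38 × 33192 = 2.781×10^5 C; n(e⁻) = 2.781×10^5 / 96485 = 2.882 mol
Cathode: Cu²⁺ + 2e⁻ → Cu → n(Cu) = 2.882/2 = 1.441 mol → 91.6 g
Anode: 2H₂O → O₂ + 4H⁺ + 4e⁻ → n(O₂) = 2.882/4 = 0.7205 mol → 17.3 L

91.6 g Cu; 17.3 L O₂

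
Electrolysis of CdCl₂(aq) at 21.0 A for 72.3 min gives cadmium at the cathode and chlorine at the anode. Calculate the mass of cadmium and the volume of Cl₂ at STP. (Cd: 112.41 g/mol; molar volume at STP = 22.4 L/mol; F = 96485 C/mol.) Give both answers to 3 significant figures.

53.1 g Cd; 10.6 L Cl₂

Q = 21.0 × 4338 = 91100 C; n(e⁻) = 91100 / 96485 = 0.9442 mol
Cathode: Cd²⁺ + 2e⁻ → Cd → n(Cd) = 0.9442/2 = 0.4721 mol → 53.1 g
Anode: 2Cl⁻ → Cl₂ + 2e⁻ → n(Cl₂) = 0.9442/2 = 0.4721 mol → 10.6 L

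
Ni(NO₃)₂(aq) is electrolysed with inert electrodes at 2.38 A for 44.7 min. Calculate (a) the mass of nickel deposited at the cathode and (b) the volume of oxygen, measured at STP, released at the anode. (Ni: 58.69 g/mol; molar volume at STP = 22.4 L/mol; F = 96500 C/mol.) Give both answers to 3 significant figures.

Q = 2.38 × 2682 = 6383 C; n(e⁻) = 6383 / 96500 = 0.06615 mol
Cathode: Ni²⁺ + 2e⁻ → Ni → n(Ni) = 0.06615/2 = 0.03308 mol → 1.94 g
Anode: 2H₂O → O₂ + 4H⁺ + 4e⁻ → n(O₂) = 0.06615/4 = 0.01654 mol → 0.370 L

1.94 g Ni; 0.370 L O₂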